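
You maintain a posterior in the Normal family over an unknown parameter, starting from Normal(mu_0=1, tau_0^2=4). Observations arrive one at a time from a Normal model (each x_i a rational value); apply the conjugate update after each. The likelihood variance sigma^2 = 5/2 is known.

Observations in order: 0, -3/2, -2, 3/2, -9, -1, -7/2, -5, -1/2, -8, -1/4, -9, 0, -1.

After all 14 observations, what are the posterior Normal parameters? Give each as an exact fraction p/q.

mu_0=-103/39, tau_0^2=20/117

obs 1: x=0 → posterior Normal(5/13, 20/13)
obs 2: x=-3/2 → posterior Normal(-1/3, 20/21)
obs 3: x=-2 → posterior Normal(-23/29, 20/29)
obs 4: x=3/2 → posterior Normal(-11/37, 20/37)
obs 5: x=-9 → posterior Normal(-83/45, 4/9)
obs 6: x=-1 → posterior Normal(-91/53, 20/53)
obs 7: x=-7/2 → posterior Normal(-119/61, 20/61)
obs 8: x=-5 → posterior Normal(-53/23, 20/69)
obs 9: x=-1/2 → posterior Normal(-163/77, 20/77)
obs 10: x=-8 → posterior Normal(-227/85, 4/17)
obs 11: x=-1/4 → posterior Normal(-229/93, 20/93)
obs 12: x=-9 → posterior Normal(-301/101, 20/101)
obs 13: x=0 → posterior Normal(-301/109, 20/109)
obs 14: x=-1 → posterior Normal(-103/39, 20/117)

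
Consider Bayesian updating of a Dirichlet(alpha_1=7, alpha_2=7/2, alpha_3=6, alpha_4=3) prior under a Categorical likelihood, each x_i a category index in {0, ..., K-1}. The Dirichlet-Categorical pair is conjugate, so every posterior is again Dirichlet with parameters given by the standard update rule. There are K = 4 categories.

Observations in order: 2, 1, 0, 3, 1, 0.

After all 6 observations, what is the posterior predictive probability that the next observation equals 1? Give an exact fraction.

obs 1: x=2 → posterior Dirichlet(7, 7/2, 7, 3)
obs 2: x=1 → posterior Dirichlet(7, 9/2, 7, 3)
obs 3: x=0 → posterior Dirichlet(8, 9/2, 7, 3)
obs 4: x=3 → posterior Dirichlet(8, 9/2, 7, 4)
obs 5: x=1 → posterior Dirichlet(8, 11/2, 7, 4)
obs 6: x=0 → posterior Dirichlet(9, 11/2, 7, 4)

11/51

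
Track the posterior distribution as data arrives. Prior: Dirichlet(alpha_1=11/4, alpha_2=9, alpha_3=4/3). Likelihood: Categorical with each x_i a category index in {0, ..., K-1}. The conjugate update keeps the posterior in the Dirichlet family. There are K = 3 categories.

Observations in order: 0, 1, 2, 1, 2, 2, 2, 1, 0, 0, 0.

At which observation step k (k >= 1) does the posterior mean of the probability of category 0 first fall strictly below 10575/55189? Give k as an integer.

k = 7

obs 1: x=0 → posterior Dirichlet(15/4, 9, 4/3)
obs 2: x=1 → posterior Dirichlet(15/4, 10, 4/3)
obs 3: x=2 → posterior Dirichlet(15/4, 10, 7/3)
obs 4: x=1 → posterior Dirichlet(15/4, 11, 7/3)
obs 5: x=2 → posterior Dirichlet(15/4, 11, 10/3)
obs 6: x=2 → posterior Dirichlet(15/4, 11, 13/3)
obs 7: x=2 → posterior Dirichlet(15/4, 11, 16/3)
obs 8: x=1 → posterior Dirichlet(15/4, 12, 16/3)
obs 9: x=0 → posterior Dirichlet(19/4, 12, 16/3)
obs 10: x=0 → posterior Dirichlet(23/4, 12, 16/3)
obs 11: x=0 → posterior Dirichlet(27/4, 12, 16/3)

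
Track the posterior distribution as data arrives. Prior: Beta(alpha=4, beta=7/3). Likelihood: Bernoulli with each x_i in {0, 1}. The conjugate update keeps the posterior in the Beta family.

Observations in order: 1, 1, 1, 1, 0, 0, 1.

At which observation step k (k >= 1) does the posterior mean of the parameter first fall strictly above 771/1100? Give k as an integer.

obs 1: x=1 → posterior Beta(5, 7/3)
obs 2: x=1 → posterior Beta(6, 7/3)
obs 3: x=1 → posterior Beta(7, 7/3)
obs 4: x=1 → posterior Beta(8, 7/3)
obs 5: x=0 → posterior Beta(8, 10/3)
obs 6: x=0 → posterior Beta(8, 13/3)
obs 7: x=1 → posterior Beta(9, 13/3)

k = 2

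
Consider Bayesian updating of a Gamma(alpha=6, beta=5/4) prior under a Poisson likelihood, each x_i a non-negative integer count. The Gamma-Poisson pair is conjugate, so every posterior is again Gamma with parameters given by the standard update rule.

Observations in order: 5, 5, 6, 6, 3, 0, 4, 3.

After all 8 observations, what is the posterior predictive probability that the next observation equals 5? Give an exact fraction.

8297393953087145636030460034147263542017325993674036456687288823808/54565982855941191947249368879497196495421462536627690767330656099281

obs 1: x=5 → posterior Gamma(11, 9/4)
obs 2: x=5 → posterior Gamma(16, 13/4)
obs 3: x=6 → posterior Gamma(22, 17/4)
obs 4: x=6 → posterior Gamma(28, 21/4)
obs 5: x=3 → posterior Gamma(31, 25/4)
obs 6: x=0 → posterior Gamma(31, 29/4)
obs 7: x=4 → posterior Gamma(35, 33/4)
obs 8: x=3 → posterior Gamma(38, 37/4)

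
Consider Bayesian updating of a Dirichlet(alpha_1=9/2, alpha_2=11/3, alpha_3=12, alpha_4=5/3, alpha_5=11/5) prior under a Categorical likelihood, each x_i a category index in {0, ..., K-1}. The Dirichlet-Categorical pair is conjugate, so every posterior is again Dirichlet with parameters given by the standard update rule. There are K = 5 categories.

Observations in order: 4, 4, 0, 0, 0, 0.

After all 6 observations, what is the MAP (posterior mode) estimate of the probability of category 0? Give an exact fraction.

obs 1: x=4 → posterior Dirichlet(9/2, 11/3, 12, 5/3, 16/5)
obs 2: x=4 → posterior Dirichlet(9/2, 11/3, 12, 5/3, 21/5)
obs 3: x=0 → posterior Dirichlet(11/2, 11/3, 12, 5/3, 21/5)
obs 4: x=0 → posterior Dirichlet(13/2, 11/3, 12, 5/3, 21/5)
obs 5: x=0 → posterior Dirichlet(15/2, 11/3, 12, 5/3, 21/5)
obs 6: x=0 → posterior Dirichlet(17/2, 11/3, 12, 5/3, 21/5)

225/751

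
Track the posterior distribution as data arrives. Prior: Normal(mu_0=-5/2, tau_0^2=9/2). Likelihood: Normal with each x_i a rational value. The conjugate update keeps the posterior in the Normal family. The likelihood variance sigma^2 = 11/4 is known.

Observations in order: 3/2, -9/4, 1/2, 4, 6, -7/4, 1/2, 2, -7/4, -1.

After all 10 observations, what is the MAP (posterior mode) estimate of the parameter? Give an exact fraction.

obs 1: x=3/2 → posterior Normal(-1/58, 99/58)
obs 2: x=-9/4 → posterior Normal(-41/47, 99/94)
obs 3: x=1/2 → posterior Normal(-32/65, 99/130)
obs 4: x=4 → posterior Normal(40/83, 99/166)
obs 5: x=6 → posterior Normal(148/101, 99/202)
obs 6: x=-7/4 → posterior Normal(233/238, 99/238)
obs 7: x=1/2 → posterior Normal(251/274, 99/274)
obs 8: x=2 → posterior Normal(323/310, 99/310)
obs 9: x=-7/4 → posterior Normal(130/173, 99/346)
obs 10: x=-1 → posterior Normal(112/191, 99/382)

112/191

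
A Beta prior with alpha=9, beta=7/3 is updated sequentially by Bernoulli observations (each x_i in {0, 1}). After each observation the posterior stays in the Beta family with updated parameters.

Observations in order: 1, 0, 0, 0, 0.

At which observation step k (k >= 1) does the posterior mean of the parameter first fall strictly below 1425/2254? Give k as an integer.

k = 5

obs 1: x=1 → posterior Beta(10, 7/3)
obs 2: x=0 → posterior Beta(10, 10/3)
obs 3: x=0 → posterior Beta(10, 13/3)
obs 4: x=0 → posterior Beta(10, 16/3)
obs 5: x=0 → posterior Beta(10, 19/3)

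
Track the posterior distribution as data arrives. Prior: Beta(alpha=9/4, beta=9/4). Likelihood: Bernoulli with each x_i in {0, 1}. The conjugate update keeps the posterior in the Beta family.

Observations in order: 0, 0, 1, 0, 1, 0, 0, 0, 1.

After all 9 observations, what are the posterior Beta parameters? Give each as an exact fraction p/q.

alpha=21/4, beta=33/4

obs 1: x=0 → posterior Beta(9/4, 13/4)
obs 2: x=0 → posterior Beta(9/4, 17/4)
obs 3: x=1 → posterior Beta(13/4, 17/4)
obs 4: x=0 → posterior Beta(13/4, 21/4)
obs 5: x=1 → posterior Beta(17/4, 21/4)
obs 6: x=0 → posterior Beta(17/4, 25/4)
obs 7: x=0 → posterior Beta(17/4, 29/4)
obs 8: x=0 → posterior Beta(17/4, 33/4)
obs 9: x=1 → posterior Beta(21/4, 33/4)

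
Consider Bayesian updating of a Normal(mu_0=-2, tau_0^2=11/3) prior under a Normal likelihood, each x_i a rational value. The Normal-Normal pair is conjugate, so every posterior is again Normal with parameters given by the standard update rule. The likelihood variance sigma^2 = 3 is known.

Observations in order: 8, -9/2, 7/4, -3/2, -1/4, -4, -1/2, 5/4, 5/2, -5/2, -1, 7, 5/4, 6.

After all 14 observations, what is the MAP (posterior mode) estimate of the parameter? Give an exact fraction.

261/326

obs 1: x=8 → posterior Normal(7/2, 33/20)
obs 2: x=-9/2 → posterior Normal(41/62, 33/31)
obs 3: x=7/4 → posterior Normal(53/56, 11/14)
obs 4: x=-3/2 → posterior Normal(93/212, 33/53)
obs 5: x=-1/4 → posterior Normal(41/128, 33/64)
obs 6: x=-4 → posterior Normal(-47/150, 11/25)
obs 7: x=-1/2 → posterior Normal(-29/86, 33/86)
obs 8: x=5/4 → posterior Normal(-61/388, 33/97)
obs 9: x=5/2 → posterior Normal(49/432, 11/36)
obs 10: x=-5/2 → posterior Normal(-61/476, 33/119)
obs 11: x=-1 → posterior Normal(-21/104, 33/130)
obs 12: x=7 → posterior Normal(203/564, 11/47)
obs 13: x=5/4 → posterior Normal(129/304, 33/152)
obs 14: x=6 → posterior Normal(261/326, 33/163)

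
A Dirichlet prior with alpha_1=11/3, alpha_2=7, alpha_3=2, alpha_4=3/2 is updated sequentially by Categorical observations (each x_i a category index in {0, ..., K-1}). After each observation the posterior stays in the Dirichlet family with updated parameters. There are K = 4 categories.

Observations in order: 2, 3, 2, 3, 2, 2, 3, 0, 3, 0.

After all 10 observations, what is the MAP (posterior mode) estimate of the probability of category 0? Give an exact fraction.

obs 1: x=2 → posterior Dirichlet(11/3, 7, 3, 3/2)
obs 2: x=3 → posterior Dirichlet(11/3, 7, 3, 5/2)
obs 3: x=2 → posterior Dirichlet(11/3, 7, 4, 5/2)
obs 4: x=3 → posterior Dirichlet(11/3, 7, 4, 7/2)
obs 5: x=2 → posterior Dirichlet(11/3, 7, 5, 7/2)
obs 6: x=2 → posterior Dirichlet(11/3, 7, 6, 7/2)
obs 7: x=3 → posterior Dirichlet(11/3, 7, 6, 9/2)
obs 8: x=0 → posterior Dirichlet(14/3, 7, 6, 9/2)
obs 9: x=3 → posterior Dirichlet(14/3, 7, 6, 11/2)
obs 10: x=0 → posterior Dirichlet(17/3, 7, 6, 11/2)

28/121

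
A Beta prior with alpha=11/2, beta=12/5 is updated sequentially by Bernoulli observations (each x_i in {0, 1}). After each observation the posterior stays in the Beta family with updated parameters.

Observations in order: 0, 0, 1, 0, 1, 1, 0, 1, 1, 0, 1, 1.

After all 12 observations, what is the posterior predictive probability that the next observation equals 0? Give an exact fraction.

obs 1: x=0 → posterior Beta(11/2, 17/5)
obs 2: x=0 → posterior Beta(11/2, 22/5)
obs 3: x=1 → posterior Beta(13/2, 22/5)
obs 4: x=0 → posterior Beta(13/2, 27/5)
obs 5: x=1 → posterior Beta(15/2, 27/5)
obs 6: x=1 → posterior Beta(17/2, 27/5)
obs 7: x=0 → posterior Beta(17/2, 32/5)
obs 8: x=1 → posterior Beta(19/2, 32/5)
obs 9: x=1 → posterior Beta(21/2, 32/5)
obs 10: x=0 → posterior Beta(21/2, 37/5)
obs 11: x=1 → posterior Beta(23/2, 37/5)
obs 12: x=1 → posterior Beta(25/2, 37/5)

74/199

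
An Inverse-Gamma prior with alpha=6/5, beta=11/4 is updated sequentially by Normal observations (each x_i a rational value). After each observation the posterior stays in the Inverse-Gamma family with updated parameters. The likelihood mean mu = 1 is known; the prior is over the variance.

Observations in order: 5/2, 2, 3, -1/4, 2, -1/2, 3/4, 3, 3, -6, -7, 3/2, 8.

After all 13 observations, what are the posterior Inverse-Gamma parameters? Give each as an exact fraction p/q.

obs 1: x=5/2 → posterior Inverse-Gamma(17/10, 31/8)
obs 2: x=2 → posterior Inverse-Gamma(11/5, 35/8)
obs 3: x=3 → posterior Inverse-Gamma(27/10, 51/8)
obs 4: x=-1/4 → posterior Inverse-Gamma(16/5, 229/32)
obs 5: x=2 → posterior Inverse-Gamma(37/10, 245/32)
obs 6: x=-1/2 → posterior Inverse-Gamma(21/5, 281/32)
obs 7: x=3/4 → posterior Inverse-Gamma(47/10, 141/16)
obs 8: x=3 → posterior Inverse-Gamma(26/5, 173/16)
obs 9: x=3 → posterior Inverse-Gamma(57/10, 205/16)
obs 10: x=-6 → posterior Inverse-Gamma(31/5, 597/16)
obs 11: x=-7 → posterior Inverse-Gamma(67/10, 1109/16)
obs 12: x=3/2 → posterior Inverse-Gamma(36/5, 1111/16)
obs 13: x=8 → posterior Inverse-Gamma(77/10, 1503/16)

alpha=77/10, beta=1503/16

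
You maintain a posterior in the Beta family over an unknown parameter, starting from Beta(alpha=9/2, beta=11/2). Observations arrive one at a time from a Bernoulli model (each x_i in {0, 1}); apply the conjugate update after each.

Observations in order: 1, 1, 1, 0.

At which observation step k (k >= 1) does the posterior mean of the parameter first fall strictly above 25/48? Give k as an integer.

k = 2

obs 1: x=1 → posterior Beta(11/2, 11/2)
obs 2: x=1 → posterior Beta(13/2, 11/2)
obs 3: x=1 → posterior Beta(15/2, 11/2)
obs 4: x=0 → posterior Beta(15/2, 13/2)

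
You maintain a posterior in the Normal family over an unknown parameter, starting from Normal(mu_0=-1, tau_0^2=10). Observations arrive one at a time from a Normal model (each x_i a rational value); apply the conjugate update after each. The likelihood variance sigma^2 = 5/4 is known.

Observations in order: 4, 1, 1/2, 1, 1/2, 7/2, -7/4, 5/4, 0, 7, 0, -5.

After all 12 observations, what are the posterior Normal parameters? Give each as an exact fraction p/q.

obs 1: x=4 → posterior Normal(31/9, 10/9)
obs 2: x=1 → posterior Normal(39/17, 10/17)
obs 3: x=1/2 → posterior Normal(43/25, 2/5)
obs 4: x=1 → posterior Normal(17/11, 10/33)
obs 5: x=1/2 → posterior Normal(55/41, 10/41)
obs 6: x=7/2 → posterior Normal(83/49, 10/49)
obs 7: x=-7/4 → posterior Normal(23/19, 10/57)
obs 8: x=5/4 → posterior Normal(79/65, 2/13)
obs 9: x=0 → posterior Normal(79/73, 10/73)
obs 10: x=7 → posterior Normal(5/3, 10/81)
obs 11: x=0 → posterior Normal(135/89, 10/89)
obs 12: x=-5 → posterior Normal(95/97, 10/97)

mu_0=95/97, tau_0^2=10/97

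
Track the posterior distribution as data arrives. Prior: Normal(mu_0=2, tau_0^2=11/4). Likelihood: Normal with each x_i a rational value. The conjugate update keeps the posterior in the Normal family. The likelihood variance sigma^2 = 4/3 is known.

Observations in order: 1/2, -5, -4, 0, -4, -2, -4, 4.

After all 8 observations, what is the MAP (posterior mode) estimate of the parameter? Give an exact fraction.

obs 1: x=1/2 → posterior Normal(97/98, 44/49)
obs 2: x=-5 → posterior Normal(-233/164, 22/41)
obs 3: x=-4 → posterior Normal(-497/230, 44/115)
obs 4: x=0 → posterior Normal(-497/296, 11/37)
obs 5: x=-4 → posterior Normal(-761/362, 44/181)
obs 6: x=-2 → posterior Normal(-893/428, 22/107)
obs 7: x=-4 → posterior Normal(-89/38, 44/247)
obs 8: x=4 → posterior Normal(-893/560, 11/70)

-893/560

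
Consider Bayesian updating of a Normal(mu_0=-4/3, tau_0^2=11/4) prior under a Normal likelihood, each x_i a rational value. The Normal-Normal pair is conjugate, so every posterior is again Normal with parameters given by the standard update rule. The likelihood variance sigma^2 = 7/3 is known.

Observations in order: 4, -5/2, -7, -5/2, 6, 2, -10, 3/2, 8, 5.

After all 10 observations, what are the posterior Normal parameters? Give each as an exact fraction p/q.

obs 1: x=4 → posterior Normal(284/183, 77/61)
obs 2: x=-5/2 → posterior Normal(73/564, 77/94)
obs 3: x=-7 → posterior Normal(-1313/762, 77/127)
obs 4: x=-5/2 → posterior Normal(-113/60, 77/160)
obs 5: x=6 → posterior Normal(-310/579, 77/193)
obs 6: x=2 → posterior Normal(-56/339, 77/226)
obs 7: x=-10 → posterior Normal(-1102/777, 11/37)
obs 8: x=3/2 → posterior Normal(-1907/1752, 77/292)
obs 9: x=8 → posterior Normal(-323/1950, 77/325)
obs 10: x=5 → posterior Normal(667/2148, 77/358)

mu_0=667/2148, tau_0^2=77/358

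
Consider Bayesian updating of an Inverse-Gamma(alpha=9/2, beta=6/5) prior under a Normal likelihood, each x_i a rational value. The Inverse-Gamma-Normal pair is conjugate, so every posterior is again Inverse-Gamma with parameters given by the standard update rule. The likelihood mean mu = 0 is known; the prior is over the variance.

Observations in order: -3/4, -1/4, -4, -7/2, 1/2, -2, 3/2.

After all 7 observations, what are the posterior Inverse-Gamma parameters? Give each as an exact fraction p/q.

obs 1: x=-3/4 → posterior Inverse-Gamma(5, 237/160)
obs 2: x=-1/4 → posterior Inverse-Gamma(11/2, 121/80)
obs 3: x=-4 → posterior Inverse-Gamma(6, 761/80)
obs 4: x=-7/2 → posterior Inverse-Gamma(13/2, 1251/80)
obs 5: x=1/2 → posterior Inverse-Gamma(7, 1261/80)
obs 6: x=-2 → posterior Inverse-Gamma(15/2, 1421/80)
obs 7: x=3/2 → posterior Inverse-Gamma(8, 1511/80)

alpha=8, beta=1511/80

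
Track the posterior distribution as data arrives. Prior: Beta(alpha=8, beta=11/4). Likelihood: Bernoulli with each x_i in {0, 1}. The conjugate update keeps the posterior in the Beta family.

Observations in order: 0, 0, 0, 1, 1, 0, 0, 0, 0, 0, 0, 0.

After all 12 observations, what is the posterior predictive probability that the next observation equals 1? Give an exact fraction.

40/91

obs 1: x=0 → posterior Beta(8, 15/4)
obs 2: x=0 → posterior Beta(8, 19/4)
obs 3: x=0 → posterior Beta(8, 23/4)
obs 4: x=1 → posterior Beta(9, 23/4)
obs 5: x=1 → posterior Beta(10, 23/4)
obs 6: x=0 → posterior Beta(10, 27/4)
obs 7: x=0 → posterior Beta(10, 31/4)
obs 8: x=0 → posterior Beta(10, 35/4)
obs 9: x=0 → posterior Beta(10, 39/4)
obs 10: x=0 → posterior Beta(10, 43/4)
obs 11: x=0 → posterior Beta(10, 47/4)
obs 12: x=0 → posterior Beta(10, 51/4)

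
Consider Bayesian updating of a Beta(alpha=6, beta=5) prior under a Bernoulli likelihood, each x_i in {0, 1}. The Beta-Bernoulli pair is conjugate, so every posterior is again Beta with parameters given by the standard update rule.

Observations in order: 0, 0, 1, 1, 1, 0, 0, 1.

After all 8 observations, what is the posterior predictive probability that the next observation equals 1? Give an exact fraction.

10/19

obs 1: x=0 → posterior Beta(6, 6)
obs 2: x=0 → posterior Beta(6, 7)
obs 3: x=1 → posterior Beta(7, 7)
obs 4: x=1 → posterior Beta(8, 7)
obs 5: x=1 → posterior Beta(9, 7)
obs 6: x=0 → posterior Beta(9, 8)
obs 7: x=0 → posterior Beta(9, 9)
obs 8: x=1 → posterior Beta(10, 9)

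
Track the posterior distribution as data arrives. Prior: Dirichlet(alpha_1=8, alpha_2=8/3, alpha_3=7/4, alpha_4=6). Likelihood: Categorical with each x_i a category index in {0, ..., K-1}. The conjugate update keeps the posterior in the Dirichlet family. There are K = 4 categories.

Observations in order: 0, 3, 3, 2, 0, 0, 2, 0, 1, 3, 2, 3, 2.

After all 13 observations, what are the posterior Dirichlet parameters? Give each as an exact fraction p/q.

obs 1: x=0 → posterior Dirichlet(9, 8/3, 7/4, 6)
obs 2: x=3 → posterior Dirichlet(9, 8/3, 7/4, 7)
obs 3: x=3 → posterior Dirichlet(9, 8/3, 7/4, 8)
obs 4: x=2 → posterior Dirichlet(9, 8/3, 11/4, 8)
obs 5: x=0 → posterior Dirichlet(10, 8/3, 11/4, 8)
obs 6: x=0 → posterior Dirichlet(11, 8/3, 11/4, 8)
obs 7: x=2 → posterior Dirichlet(11, 8/3, 15/4, 8)
obs 8: x=0 → posterior Dirichlet(12, 8/3, 15/4, 8)
obs 9: x=1 → posterior Dirichlet(12, 11/3, 15/4, 8)
obs 10: x=3 → posterior Dirichlet(12, 11/3, 15/4, 9)
obs 11: x=2 → posterior Dirichlet(12, 11/3, 19/4, 9)
obs 12: x=3 → posterior Dirichlet(12, 11/3, 19/4, 10)
obs 13: x=2 → posterior Dirichlet(12, 11/3, 23/4, 10)

alpha_1=12, alpha_2=11/3, alpha_3=23/4, alpha_4=10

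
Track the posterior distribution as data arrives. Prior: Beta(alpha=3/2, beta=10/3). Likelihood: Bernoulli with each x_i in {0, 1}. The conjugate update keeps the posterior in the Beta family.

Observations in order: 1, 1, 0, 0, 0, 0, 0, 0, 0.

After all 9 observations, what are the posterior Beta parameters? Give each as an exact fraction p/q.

obs 1: x=1 → posterior Beta(5/2, 10/3)
obs 2: x=1 → posterior Beta(7/2, 10/3)
obs 3: x=0 → posterior Beta(7/2, 13/3)
obs 4: x=0 → posterior Beta(7/2, 16/3)
obs 5: x=0 → posterior Beta(7/2, 19/3)
obs 6: x=0 → posterior Beta(7/2, 22/3)
obs 7: x=0 → posterior Beta(7/2, 25/3)
obs 8: x=0 → posterior Beta(7/2, 28/3)
obs 9: x=0 → posterior Beta(7/2, 31/3)

alpha=7/2, beta=31/3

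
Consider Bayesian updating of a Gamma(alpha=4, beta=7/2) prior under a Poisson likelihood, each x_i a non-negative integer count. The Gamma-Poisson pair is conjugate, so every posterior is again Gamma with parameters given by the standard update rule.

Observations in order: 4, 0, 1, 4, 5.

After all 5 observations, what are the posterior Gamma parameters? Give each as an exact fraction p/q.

obs 1: x=4 → posterior Gamma(8, 9/2)
obs 2: x=0 → posterior Gamma(8, 11/2)
obs 3: x=1 → posterior Gamma(9, 13/2)
obs 4: x=4 → posterior Gamma(13, 15/2)
obs 5: x=5 → posterior Gamma(18, 17/2)

alpha=18, beta=17/2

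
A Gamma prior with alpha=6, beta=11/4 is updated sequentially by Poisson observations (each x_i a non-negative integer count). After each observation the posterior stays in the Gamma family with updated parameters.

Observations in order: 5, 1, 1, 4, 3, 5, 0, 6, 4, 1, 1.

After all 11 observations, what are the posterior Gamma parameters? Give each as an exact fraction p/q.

obs 1: x=5 → posterior Gamma(11, 15/4)
obs 2: x=1 → posterior Gamma(12, 19/4)
obs 3: x=1 → posterior Gamma(13, 23/4)
obs 4: x=4 → posterior Gamma(17, 27/4)
obs 5: x=3 → posterior Gamma(20, 31/4)
obs 6: x=5 → posterior Gamma(25, 35/4)
obs 7: x=0 → posterior Gamma(25, 39/4)
obs 8: x=6 → posterior Gamma(31, 43/4)
obs 9: x=4 → posterior Gamma(35, 47/4)
obs 10: x=1 → posterior Gamma(36, 51/4)
obs 11: x=1 → posterior Gamma(37, 55/4)

alpha=37, beta=55/4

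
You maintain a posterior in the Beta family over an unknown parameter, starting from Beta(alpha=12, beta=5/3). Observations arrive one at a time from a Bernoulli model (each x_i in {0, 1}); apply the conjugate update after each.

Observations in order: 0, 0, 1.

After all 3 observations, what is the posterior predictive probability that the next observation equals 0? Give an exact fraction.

11/50

obs 1: x=0 → posterior Beta(12, 8/3)
obs 2: x=0 → posterior Beta(12, 11/3)
obs 3: x=1 → posterior Beta(13, 11/3)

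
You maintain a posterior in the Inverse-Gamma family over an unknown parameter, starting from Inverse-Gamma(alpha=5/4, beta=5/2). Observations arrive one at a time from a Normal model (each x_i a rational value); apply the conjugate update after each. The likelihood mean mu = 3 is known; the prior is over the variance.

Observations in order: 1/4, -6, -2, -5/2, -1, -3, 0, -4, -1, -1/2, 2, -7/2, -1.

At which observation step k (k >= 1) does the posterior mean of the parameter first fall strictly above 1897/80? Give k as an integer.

k = 2

obs 1: x=1/4 → posterior Inverse-Gamma(7/4, 201/32)
obs 2: x=-6 → posterior Inverse-Gamma(9/4, 1497/32)
obs 3: x=-2 → posterior Inverse-Gamma(11/4, 1897/32)
obs 4: x=-5/2 → posterior Inverse-Gamma(13/4, 2381/32)
obs 5: x=-1 → posterior Inverse-Gamma(15/4, 2637/32)
obs 6: x=-3 → posterior Inverse-Gamma(17/4, 3213/32)
obs 7: x=0 → posterior Inverse-Gamma(19/4, 3357/32)
obs 8: x=-4 → posterior Inverse-Gamma(21/4, 4141/32)
obs 9: x=-1 → posterior Inverse-Gamma(23/4, 4397/32)
obs 10: x=-1/2 → posterior Inverse-Gamma(25/4, 4593/32)
obs 11: x=2 → posterior Inverse-Gamma(27/4, 4609/32)
obs 12: x=-7/2 → posterior Inverse-Gamma(29/4, 5285/32)
obs 13: x=-1 → posterior Inverse-Gamma(31/4, 5541/32)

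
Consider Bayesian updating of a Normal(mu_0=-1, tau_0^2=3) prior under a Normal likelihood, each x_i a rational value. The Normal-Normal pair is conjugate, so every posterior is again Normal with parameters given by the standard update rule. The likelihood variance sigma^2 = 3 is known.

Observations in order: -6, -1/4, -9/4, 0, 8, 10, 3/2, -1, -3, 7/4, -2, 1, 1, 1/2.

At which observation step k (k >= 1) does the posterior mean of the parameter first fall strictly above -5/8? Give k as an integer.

obs 1: x=-6 → posterior Normal(-7/2, 3/2)
obs 2: x=-1/4 → posterior Normal(-29/12, 1)
obs 3: x=-9/4 → posterior Normal(-19/8, 3/4)
obs 4: x=0 → posterior Normal(-19/10, 3/5)
obs 5: x=8 → posterior Normal(-1/4, 1/2)
obs 6: x=10 → posterior Normal(17/14, 3/7)
obs 7: x=3/2 → posterior Normal(5/4, 3/8)
obs 8: x=-1 → posterior Normal(1, 1/3)
obs 9: x=-3 → posterior Normal(3/5, 3/10)
obs 10: x=7/4 → posterior Normal(31/44, 3/11)
obs 11: x=-2 → posterior Normal(23/48, 1/4)
obs 12: x=1 → posterior Normal(27/52, 3/13)
obs 13: x=1 → posterior Normal(31/56, 3/14)
obs 14: x=1/2 → posterior Normal(11/20, 1/5)

k = 5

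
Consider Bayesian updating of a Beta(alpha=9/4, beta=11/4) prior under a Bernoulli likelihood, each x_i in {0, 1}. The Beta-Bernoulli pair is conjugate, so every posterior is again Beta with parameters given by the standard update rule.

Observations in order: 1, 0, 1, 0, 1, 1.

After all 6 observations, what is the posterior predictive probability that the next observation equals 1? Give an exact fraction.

25/44

obs 1: x=1 → posterior Beta(13/4, 11/4)
obs 2: x=0 → posterior Beta(13/4, 15/4)
obs 3: x=1 → posterior Beta(17/4, 15/4)
obs 4: x=0 → posterior Beta(17/4, 19/4)
obs 5: x=1 → posterior Beta(21/4, 19/4)
obs 6: x=1 → posterior Beta(25/4, 19/4)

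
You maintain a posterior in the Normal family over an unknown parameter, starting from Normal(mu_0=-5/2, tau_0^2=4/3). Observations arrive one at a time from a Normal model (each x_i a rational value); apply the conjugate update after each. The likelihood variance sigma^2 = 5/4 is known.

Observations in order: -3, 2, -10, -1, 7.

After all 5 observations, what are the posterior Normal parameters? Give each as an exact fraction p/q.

mu_0=-47/38, tau_0^2=4/19

obs 1: x=-3 → posterior Normal(-171/62, 20/31)
obs 2: x=2 → posterior Normal(-107/94, 20/47)
obs 3: x=-10 → posterior Normal(-61/18, 20/63)
obs 4: x=-1 → posterior Normal(-459/158, 20/79)
obs 5: x=7 → posterior Normal(-47/38, 4/19)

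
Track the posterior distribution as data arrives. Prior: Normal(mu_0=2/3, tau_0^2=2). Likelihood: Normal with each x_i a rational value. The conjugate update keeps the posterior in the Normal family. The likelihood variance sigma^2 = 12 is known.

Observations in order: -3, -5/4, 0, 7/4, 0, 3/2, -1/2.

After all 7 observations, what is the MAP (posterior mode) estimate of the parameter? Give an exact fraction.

obs 1: x=-3 → posterior Normal(1/7, 12/7)
obs 2: x=-5/4 → posterior Normal(-1/32, 3/2)
obs 3: x=0 → posterior Normal(-1/36, 4/3)
obs 4: x=7/4 → posterior Normal(3/20, 6/5)
obs 5: x=0 → posterior Normal(3/22, 12/11)
obs 6: x=3/2 → posterior Normal(1/4, 1)
obs 7: x=-1/2 → posterior Normal(5/26, 12/13)

5/26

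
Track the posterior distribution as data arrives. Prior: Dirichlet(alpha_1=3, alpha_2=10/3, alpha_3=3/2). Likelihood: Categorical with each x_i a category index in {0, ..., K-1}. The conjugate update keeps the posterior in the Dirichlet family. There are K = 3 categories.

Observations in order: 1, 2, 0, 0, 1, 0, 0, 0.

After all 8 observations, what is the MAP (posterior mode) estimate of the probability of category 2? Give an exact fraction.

obs 1: x=1 → posterior Dirichlet(3, 13/3, 3/2)
obs 2: x=2 → posterior Dirichlet(3, 13/3, 5/2)
obs 3: x=0 → posterior Dirichlet(4, 13/3, 5/2)
obs 4: x=0 → posterior Dirichlet(5, 13/3, 5/2)
obs 5: x=1 → posterior Dirichlet(5, 16/3, 5/2)
obs 6: x=0 → posterior Dirichlet(6, 16/3, 5/2)
obs 7: x=0 → posterior Dirichlet(7, 16/3, 5/2)
obs 8: x=0 → posterior Dirichlet(8, 16/3, 5/2)

9/77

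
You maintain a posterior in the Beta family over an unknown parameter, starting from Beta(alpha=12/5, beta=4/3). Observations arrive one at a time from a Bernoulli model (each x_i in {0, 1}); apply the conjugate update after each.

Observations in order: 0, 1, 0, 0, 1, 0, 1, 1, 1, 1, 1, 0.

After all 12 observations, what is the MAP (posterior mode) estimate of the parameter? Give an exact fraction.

obs 1: x=0 → posterior Beta(12/5, 7/3)
obs 2: x=1 → posterior Beta(17/5, 7/3)
obs 3: x=0 → posterior Beta(17/5, 10/3)
obs 4: x=0 → posterior Beta(17/5, 13/3)
obs 5: x=1 → posterior Beta(22/5, 13/3)
obs 6: x=0 → posterior Beta(22/5, 16/3)
obs 7: x=1 → posterior Beta(27/5, 16/3)
obs 8: x=1 → posterior Beta(32/5, 16/3)
obs 9: x=1 → posterior Beta(37/5, 16/3)
obs 10: x=1 → posterior Beta(42/5, 16/3)
obs 11: x=1 → posterior Beta(47/5, 16/3)
obs 12: x=0 → posterior Beta(47/5, 19/3)

63/103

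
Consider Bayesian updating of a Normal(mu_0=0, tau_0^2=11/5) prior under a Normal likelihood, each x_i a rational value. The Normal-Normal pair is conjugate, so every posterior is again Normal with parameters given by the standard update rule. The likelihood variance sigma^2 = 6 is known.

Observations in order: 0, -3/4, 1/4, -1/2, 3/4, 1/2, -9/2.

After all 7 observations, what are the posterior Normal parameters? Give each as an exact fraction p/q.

mu_0=-187/428, tau_0^2=66/107

obs 1: x=0 → posterior Normal(0, 66/41)
obs 2: x=-3/4 → posterior Normal(-33/208, 33/26)
obs 3: x=1/4 → posterior Normal(-11/126, 22/21)
obs 4: x=-1/2 → posterior Normal(-11/74, 33/37)
obs 5: x=3/4 → posterior Normal(-11/340, 66/85)
obs 6: x=1/2 → posterior Normal(11/384, 11/16)
obs 7: x=-9/2 → posterior Normal(-187/428, 66/107)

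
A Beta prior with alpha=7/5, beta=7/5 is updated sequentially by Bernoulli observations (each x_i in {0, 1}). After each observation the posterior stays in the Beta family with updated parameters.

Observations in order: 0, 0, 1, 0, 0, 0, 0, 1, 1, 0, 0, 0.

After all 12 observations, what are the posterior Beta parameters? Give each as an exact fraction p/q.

obs 1: x=0 → posterior Beta(7/5, 12/5)
obs 2: x=0 → posterior Beta(7/5, 17/5)
obs 3: x=1 → posterior Beta(12/5, 17/5)
obs 4: x=0 → posterior Beta(12/5, 22/5)
obs 5: x=0 → posterior Beta(12/5, 27/5)
obs 6: x=0 → posterior Beta(12/5, 32/5)
obs 7: x=0 → posterior Beta(12/5, 37/5)
obs 8: x=1 → posterior Beta(17/5, 37/5)
obs 9: x=1 → posterior Beta(22/5, 37/5)
obs 10: x=0 → posterior Beta(22/5, 42/5)
obs 11: x=0 → posterior Beta(22/5, 47/5)
obs 12: x=0 → posterior Beta(22/5, 52/5)

alpha=22/5, beta=52/5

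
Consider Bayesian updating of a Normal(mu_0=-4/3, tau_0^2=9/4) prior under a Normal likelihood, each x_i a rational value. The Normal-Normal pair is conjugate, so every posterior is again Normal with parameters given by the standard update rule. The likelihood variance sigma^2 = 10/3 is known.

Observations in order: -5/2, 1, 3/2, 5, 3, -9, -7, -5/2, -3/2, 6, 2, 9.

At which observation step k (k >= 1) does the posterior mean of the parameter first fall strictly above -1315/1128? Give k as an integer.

k = 2

obs 1: x=-5/2 → posterior Normal(-725/402, 90/67)
obs 2: x=1 → posterior Normal(-563/564, 45/47)
obs 3: x=3/2 → posterior Normal(-160/363, 90/121)
obs 4: x=5 → posterior Normal(245/444, 45/74)
obs 5: x=3 → posterior Normal(488/525, 18/35)
obs 6: x=-9 → posterior Normal(-241/606, 45/101)
obs 7: x=-7 → posterior Normal(-808/687, 90/229)
obs 8: x=-5/2 → posterior Normal(-2021/1536, 45/128)
obs 9: x=-3/2 → posterior Normal(-4/3, 90/283)
obs 10: x=6 → posterior Normal(-323/465, 9/31)
obs 11: x=2 → posterior Normal(-484/1011, 90/337)
obs 12: x=9 → posterior Normal(35/156, 45/182)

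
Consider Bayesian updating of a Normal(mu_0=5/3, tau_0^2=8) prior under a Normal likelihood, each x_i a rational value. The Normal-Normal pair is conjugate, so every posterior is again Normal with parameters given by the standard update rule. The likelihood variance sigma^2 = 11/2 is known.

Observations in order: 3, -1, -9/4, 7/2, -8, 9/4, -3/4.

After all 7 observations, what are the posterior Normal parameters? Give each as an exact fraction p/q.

mu_0=-101/369, tau_0^2=88/123

obs 1: x=3 → posterior Normal(199/81, 88/27)
obs 2: x=-1 → posterior Normal(151/129, 88/43)
obs 3: x=-9/4 → posterior Normal(43/177, 88/59)
obs 4: x=7/2 → posterior Normal(211/225, 88/75)
obs 5: x=-8 → posterior Normal(-173/273, 88/91)
obs 6: x=9/4 → posterior Normal(-65/321, 88/107)
obs 7: x=-3/4 → posterior Normal(-101/369, 88/123)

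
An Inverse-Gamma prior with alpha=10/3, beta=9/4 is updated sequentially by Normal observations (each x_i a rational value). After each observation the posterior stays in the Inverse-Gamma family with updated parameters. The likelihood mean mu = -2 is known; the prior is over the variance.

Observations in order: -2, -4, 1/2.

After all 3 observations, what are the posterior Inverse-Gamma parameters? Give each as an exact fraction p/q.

alpha=29/6, beta=59/8

obs 1: x=-2 → posterior Inverse-Gamma(23/6, 9/4)
obs 2: x=-4 → posterior Inverse-Gamma(13/3, 17/4)
obs 3: x=1/2 → posterior Inverse-Gamma(29/6, 59/8)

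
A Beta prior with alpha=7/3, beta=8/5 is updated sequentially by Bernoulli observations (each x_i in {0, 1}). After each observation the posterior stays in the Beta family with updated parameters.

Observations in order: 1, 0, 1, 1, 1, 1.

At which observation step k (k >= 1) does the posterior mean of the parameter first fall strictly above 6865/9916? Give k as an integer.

obs 1: x=1 → posterior Beta(10/3, 8/5)
obs 2: x=0 → posterior Beta(10/3, 13/5)
obs 3: x=1 → posterior Beta(13/3, 13/5)
obs 4: x=1 → posterior Beta(16/3, 13/5)
obs 5: x=1 → posterior Beta(19/3, 13/5)
obs 6: x=1 → posterior Beta(22/3, 13/5)

k = 5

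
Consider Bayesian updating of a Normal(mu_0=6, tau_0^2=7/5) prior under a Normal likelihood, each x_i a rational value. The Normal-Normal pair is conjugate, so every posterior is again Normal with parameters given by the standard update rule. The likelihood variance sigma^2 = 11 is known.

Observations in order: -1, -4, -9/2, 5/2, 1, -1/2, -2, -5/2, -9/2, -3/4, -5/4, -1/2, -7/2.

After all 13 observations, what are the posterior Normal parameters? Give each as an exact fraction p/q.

mu_0=359/292, tau_0^2=77/146

obs 1: x=-1 → posterior Normal(323/62, 77/62)
obs 2: x=-4 → posterior Normal(295/69, 77/69)
obs 3: x=-9/2 → posterior Normal(527/152, 77/76)
obs 4: x=5/2 → posterior Normal(281/83, 77/83)
obs 5: x=1 → posterior Normal(16/5, 77/90)
obs 6: x=-1/2 → posterior Normal(569/194, 77/97)
obs 7: x=-2 → posterior Normal(541/208, 77/104)
obs 8: x=-5/2 → posterior Normal(253/111, 77/111)
obs 9: x=-9/2 → posterior Normal(443/236, 77/118)
obs 10: x=-3/4 → posterior Normal(173/100, 77/125)
obs 11: x=-5/4 → posterior Normal(415/264, 7/12)
obs 12: x=-1/2 → posterior Normal(204/139, 77/139)
obs 13: x=-7/2 → posterior Normal(359/292, 77/146)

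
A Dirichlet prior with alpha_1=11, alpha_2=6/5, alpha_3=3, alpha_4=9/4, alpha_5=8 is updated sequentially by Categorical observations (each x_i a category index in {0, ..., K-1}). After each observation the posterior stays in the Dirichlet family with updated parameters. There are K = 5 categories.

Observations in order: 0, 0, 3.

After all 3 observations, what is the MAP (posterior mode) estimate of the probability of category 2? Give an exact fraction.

40/469

obs 1: x=0 → posterior Dirichlet(12, 6/5, 3, 9/4, 8)
obs 2: x=0 → posterior Dirichlet(13, 6/5, 3, 9/4, 8)
obs 3: x=3 → posterior Dirichlet(13, 6/5, 3, 13/4, 8)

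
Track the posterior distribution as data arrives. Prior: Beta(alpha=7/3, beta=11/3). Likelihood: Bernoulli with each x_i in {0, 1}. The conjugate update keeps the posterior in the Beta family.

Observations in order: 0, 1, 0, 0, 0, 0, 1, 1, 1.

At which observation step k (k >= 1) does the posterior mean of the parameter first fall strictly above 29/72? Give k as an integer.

k = 2

obs 1: x=0 → posterior Beta(7/3, 14/3)
obs 2: x=1 → posterior Beta(10/3, 14/3)
obs 3: x=0 → posterior Beta(10/3, 17/3)
obs 4: x=0 → posterior Beta(10/3, 20/3)
obs 5: x=0 → posterior Beta(10/3, 23/3)
obs 6: x=0 → posterior Beta(10/3, 26/3)
obs 7: x=1 → posterior Beta(13/3, 26/3)
obs 8: x=1 → posterior Beta(16/3, 26/3)
obs 9: x=1 → posterior Beta(19/3, 26/3)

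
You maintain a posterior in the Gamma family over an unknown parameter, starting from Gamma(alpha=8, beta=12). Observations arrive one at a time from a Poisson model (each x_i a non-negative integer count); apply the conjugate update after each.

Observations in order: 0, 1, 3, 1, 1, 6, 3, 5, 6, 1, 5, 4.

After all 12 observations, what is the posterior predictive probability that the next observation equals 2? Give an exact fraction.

1061597349552666004117268420678326551074082296659929162892443648/4038967834731580443708050254247865495926816947758197784423828125

obs 1: x=0 → posterior Gamma(8, 13)
obs 2: x=1 → posterior Gamma(9, 14)
obs 3: x=3 → posterior Gamma(12, 15)
obs 4: x=1 → posterior Gamma(13, 16)
obs 5: x=1 → posterior Gamma(14, 17)
obs 6: x=6 → posterior Gamma(20, 18)
obs 7: x=3 → posterior Gamma(23, 19)
obs 8: x=5 → posterior Gamma(28, 20)
obs 9: x=6 → posterior Gamma(34, 21)
obs 10: x=1 → posterior Gamma(35, 22)
obs 11: x=5 → posterior Gamma(40, 23)
obs 12: x=4 → posterior Gamma(44, 24)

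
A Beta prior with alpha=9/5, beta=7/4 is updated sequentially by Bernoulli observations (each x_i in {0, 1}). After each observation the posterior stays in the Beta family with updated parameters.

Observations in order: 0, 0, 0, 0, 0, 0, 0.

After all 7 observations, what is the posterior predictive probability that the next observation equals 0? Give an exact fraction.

obs 1: x=0 → posterior Beta(9/5, 11/4)
obs 2: x=0 → posterior Beta(9/5, 15/4)
obs 3: x=0 → posterior Beta(9/5, 19/4)
obs 4: x=0 → posterior Beta(9/5, 23/4)
obs 5: x=0 → posterior Beta(9/5, 27/4)
obs 6: x=0 → posterior Beta(9/5, 31/4)
obs 7: x=0 → posterior Beta(9/5, 35/4)

175/211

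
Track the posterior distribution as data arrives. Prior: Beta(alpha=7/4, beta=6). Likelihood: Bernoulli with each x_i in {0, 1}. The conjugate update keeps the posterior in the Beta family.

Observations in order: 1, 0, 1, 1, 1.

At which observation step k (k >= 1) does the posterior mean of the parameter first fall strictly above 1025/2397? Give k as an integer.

k = 5

obs 1: x=1 → posterior Beta(11/4, 6)
obs 2: x=0 → posterior Beta(11/4, 7)
obs 3: x=1 → posterior Beta(15/4, 7)
obs 4: x=1 → posterior Beta(19/4, 7)
obs 5: x=1 → posterior Beta(23/4, 7)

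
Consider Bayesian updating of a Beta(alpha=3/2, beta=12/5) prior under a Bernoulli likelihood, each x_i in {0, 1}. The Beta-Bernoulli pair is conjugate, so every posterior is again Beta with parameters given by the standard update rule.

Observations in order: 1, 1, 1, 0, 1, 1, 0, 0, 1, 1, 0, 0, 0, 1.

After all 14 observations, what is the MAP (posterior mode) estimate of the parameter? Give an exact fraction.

85/159

obs 1: x=1 → posterior Beta(5/2, 12/5)
obs 2: x=1 → posterior Beta(7/2, 12/5)
obs 3: x=1 → posterior Beta(9/2, 12/5)
obs 4: x=0 → posterior Beta(9/2, 17/5)
obs 5: x=1 → posterior Beta(11/2, 17/5)
obs 6: x=1 → posterior Beta(13/2, 17/5)
obs 7: x=0 → posterior Beta(13/2, 22/5)
obs 8: x=0 → posterior Beta(13/2, 27/5)
obs 9: x=1 → posterior Beta(15/2, 27/5)
obs 10: x=1 → posterior Beta(17/2, 27/5)
obs 11: x=0 → posterior Beta(17/2, 32/5)
obs 12: x=0 → posterior Beta(17/2, 37/5)
obs 13: x=0 → posterior Beta(17/2, 42/5)
obs 14: x=1 → posterior Beta(19/2, 42/5)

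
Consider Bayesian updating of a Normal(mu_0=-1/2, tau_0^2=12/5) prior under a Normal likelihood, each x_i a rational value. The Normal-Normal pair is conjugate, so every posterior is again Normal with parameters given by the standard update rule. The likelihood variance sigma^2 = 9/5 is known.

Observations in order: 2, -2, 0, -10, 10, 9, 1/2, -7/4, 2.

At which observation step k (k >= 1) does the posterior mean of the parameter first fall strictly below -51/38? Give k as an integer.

k = 4

obs 1: x=2 → posterior Normal(13/14, 36/35)
obs 2: x=-2 → posterior Normal(-3/22, 36/55)
obs 3: x=0 → posterior Normal(-1/10, 12/25)
obs 4: x=-10 → posterior Normal(-83/38, 36/95)
obs 5: x=10 → posterior Normal(-3/46, 36/115)
obs 6: x=9 → posterior Normal(23/18, 4/15)
obs 7: x=1/2 → posterior Normal(73/62, 36/155)
obs 8: x=-7/4 → posterior Normal(59/70, 36/175)
obs 9: x=2 → posterior Normal(25/26, 12/65)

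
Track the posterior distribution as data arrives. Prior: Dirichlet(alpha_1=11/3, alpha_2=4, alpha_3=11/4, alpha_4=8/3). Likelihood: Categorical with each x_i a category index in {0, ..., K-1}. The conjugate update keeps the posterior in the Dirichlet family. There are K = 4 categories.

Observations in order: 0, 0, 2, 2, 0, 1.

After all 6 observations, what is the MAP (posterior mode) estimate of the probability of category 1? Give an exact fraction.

obs 1: x=0 → posterior Dirichlet(14/3, 4, 11/4, 8/3)
obs 2: x=0 → posterior Dirichlet(17/3, 4, 11/4, 8/3)
obs 3: x=2 → posterior Dirichlet(17/3, 4, 15/4, 8/3)
obs 4: x=2 → posterior Dirichlet(17/3, 4, 19/4, 8/3)
obs 5: x=0 → posterior Dirichlet(20/3, 4, 19/4, 8/3)
obs 6: x=1 → posterior Dirichlet(20/3, 5, 19/4, 8/3)

48/181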